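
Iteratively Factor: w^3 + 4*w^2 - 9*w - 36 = (w - 3)*(w^2 + 7*w + 12) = (w - 3)*(w + 4)*(w + 3)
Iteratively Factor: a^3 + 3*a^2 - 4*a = (a)*(a^2 + 3*a - 4) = a*(a - 1)*(a + 4)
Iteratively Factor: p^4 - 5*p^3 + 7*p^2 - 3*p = (p - 3)*(p^3 - 2*p^2 + p) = (p - 3)*(p - 1)*(p^2 - p) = p*(p - 3)*(p - 1)*(p - 1)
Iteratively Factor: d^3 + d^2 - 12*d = (d + 4)*(d^2 - 3*d) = (d - 3)*(d + 4)*(d)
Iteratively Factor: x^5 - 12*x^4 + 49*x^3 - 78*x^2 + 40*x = (x)*(x^4 - 12*x^3 + 49*x^2 - 78*x + 40) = x*(x - 4)*(x^3 - 8*x^2 + 17*x - 10) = x*(x - 5)*(x - 4)*(x^2 - 3*x + 2) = x*(x - 5)*(x - 4)*(x - 2)*(x - 1)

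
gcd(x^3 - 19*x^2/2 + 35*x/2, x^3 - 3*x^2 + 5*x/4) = x^2 - 5*x/2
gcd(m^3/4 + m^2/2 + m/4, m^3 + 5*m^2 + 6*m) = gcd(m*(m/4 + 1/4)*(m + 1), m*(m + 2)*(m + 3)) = m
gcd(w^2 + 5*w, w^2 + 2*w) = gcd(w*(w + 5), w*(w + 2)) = w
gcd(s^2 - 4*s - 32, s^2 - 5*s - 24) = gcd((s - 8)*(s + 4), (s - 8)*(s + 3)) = s - 8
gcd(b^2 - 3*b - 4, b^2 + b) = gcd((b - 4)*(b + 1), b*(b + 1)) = b + 1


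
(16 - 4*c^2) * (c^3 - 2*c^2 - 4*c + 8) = -4*c^5 + 8*c^4 + 32*c^3 - 64*c^2 - 64*c + 128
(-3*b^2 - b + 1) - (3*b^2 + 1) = -6*b^2 - b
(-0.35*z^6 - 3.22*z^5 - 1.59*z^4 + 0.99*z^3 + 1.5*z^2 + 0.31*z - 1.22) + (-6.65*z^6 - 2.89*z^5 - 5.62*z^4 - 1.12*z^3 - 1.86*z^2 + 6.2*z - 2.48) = -7.0*z^6 - 6.11*z^5 - 7.21*z^4 - 0.13*z^3 - 0.36*z^2 + 6.51*z - 3.7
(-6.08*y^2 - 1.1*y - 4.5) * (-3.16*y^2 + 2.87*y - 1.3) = 19.2128*y^4 - 13.9736*y^3 + 18.967*y^2 - 11.485*y + 5.85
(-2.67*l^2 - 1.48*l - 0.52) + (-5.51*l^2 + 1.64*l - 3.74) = -8.18*l^2 + 0.16*l - 4.26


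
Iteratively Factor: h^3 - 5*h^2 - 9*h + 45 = (h - 3)*(h^2 - 2*h - 15) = (h - 3)*(h + 3)*(h - 5)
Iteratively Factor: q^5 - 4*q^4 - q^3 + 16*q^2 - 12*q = (q)*(q^4 - 4*q^3 - q^2 + 16*q - 12) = q*(q - 1)*(q^3 - 3*q^2 - 4*q + 12) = q*(q - 1)*(q + 2)*(q^2 - 5*q + 6) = q*(q - 2)*(q - 1)*(q + 2)*(q - 3)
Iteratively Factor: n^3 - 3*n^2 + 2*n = (n - 1)*(n^2 - 2*n) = (n - 2)*(n - 1)*(n)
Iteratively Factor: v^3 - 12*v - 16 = (v + 2)*(v^2 - 2*v - 8) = (v + 2)^2*(v - 4)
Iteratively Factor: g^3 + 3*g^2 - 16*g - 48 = (g + 4)*(g^2 - g - 12) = (g + 3)*(g + 4)*(g - 4)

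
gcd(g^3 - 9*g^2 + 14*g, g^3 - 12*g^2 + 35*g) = g^2 - 7*g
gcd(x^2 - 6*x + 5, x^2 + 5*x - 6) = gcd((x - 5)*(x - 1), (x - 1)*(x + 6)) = x - 1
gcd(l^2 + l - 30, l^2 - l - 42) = l + 6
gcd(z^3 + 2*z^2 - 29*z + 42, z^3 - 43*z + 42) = z + 7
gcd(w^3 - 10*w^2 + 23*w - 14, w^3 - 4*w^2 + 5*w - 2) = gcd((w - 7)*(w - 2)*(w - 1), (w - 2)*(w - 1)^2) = w^2 - 3*w + 2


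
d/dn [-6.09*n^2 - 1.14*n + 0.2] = -12.18*n - 1.14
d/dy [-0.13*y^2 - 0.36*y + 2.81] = -0.26*y - 0.36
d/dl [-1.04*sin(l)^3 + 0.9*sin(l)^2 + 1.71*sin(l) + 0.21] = (-3.12*sin(l)^2 + 1.8*sin(l) + 1.71)*cos(l)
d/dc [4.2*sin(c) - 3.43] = 4.2*cos(c)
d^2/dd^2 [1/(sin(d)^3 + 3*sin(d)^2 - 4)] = 3*(-12*sin(d)^4 + 3*sin(d) - sin(3*d) + 8)/(4*(sin(d) - 1)^3*(sin(d) + 2)^4)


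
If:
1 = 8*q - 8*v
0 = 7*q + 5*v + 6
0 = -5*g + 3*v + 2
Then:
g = 9/160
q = -43/96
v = -55/96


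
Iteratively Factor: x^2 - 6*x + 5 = (x - 5)*(x - 1)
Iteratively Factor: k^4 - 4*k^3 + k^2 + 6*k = (k)*(k^3 - 4*k^2 + k + 6) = k*(k - 3)*(k^2 - k - 2) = k*(k - 3)*(k - 2)*(k + 1)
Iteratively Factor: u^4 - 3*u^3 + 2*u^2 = (u)*(u^3 - 3*u^2 + 2*u) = u*(u - 1)*(u^2 - 2*u) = u*(u - 2)*(u - 1)*(u)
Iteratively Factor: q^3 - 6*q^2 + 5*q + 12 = (q + 1)*(q^2 - 7*q + 12) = (q - 3)*(q + 1)*(q - 4)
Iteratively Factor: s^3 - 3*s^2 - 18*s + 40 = (s - 2)*(s^2 - s - 20) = (s - 2)*(s + 4)*(s - 5)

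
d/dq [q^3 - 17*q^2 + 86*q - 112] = 3*q^2 - 34*q + 86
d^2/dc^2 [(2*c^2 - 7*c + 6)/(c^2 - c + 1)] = 2*(-5*c^3 + 12*c^2 + 3*c - 5)/(c^6 - 3*c^5 + 6*c^4 - 7*c^3 + 6*c^2 - 3*c + 1)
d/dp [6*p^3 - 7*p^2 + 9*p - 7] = 18*p^2 - 14*p + 9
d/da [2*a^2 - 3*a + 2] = 4*a - 3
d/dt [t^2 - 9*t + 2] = 2*t - 9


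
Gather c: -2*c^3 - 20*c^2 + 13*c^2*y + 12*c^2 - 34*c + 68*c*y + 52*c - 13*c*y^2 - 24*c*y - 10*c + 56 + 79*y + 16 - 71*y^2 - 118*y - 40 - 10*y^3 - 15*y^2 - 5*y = -2*c^3 + c^2*(13*y - 8) + c*(-13*y^2 + 44*y + 8) - 10*y^3 - 86*y^2 - 44*y + 32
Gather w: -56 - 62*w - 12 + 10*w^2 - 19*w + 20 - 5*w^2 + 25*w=5*w^2 - 56*w - 48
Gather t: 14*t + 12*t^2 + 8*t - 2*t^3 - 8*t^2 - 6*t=-2*t^3 + 4*t^2 + 16*t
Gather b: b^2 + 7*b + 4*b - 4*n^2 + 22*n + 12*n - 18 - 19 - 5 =b^2 + 11*b - 4*n^2 + 34*n - 42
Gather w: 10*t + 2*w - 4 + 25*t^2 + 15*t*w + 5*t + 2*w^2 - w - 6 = 25*t^2 + 15*t + 2*w^2 + w*(15*t + 1) - 10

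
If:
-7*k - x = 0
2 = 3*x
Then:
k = -2/21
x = 2/3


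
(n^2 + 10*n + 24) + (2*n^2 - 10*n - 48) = 3*n^2 - 24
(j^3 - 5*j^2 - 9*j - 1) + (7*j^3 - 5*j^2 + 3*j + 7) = 8*j^3 - 10*j^2 - 6*j + 6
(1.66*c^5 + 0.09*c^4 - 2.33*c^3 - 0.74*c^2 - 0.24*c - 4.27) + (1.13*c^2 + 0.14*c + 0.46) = 1.66*c^5 + 0.09*c^4 - 2.33*c^3 + 0.39*c^2 - 0.1*c - 3.81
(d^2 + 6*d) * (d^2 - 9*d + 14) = d^4 - 3*d^3 - 40*d^2 + 84*d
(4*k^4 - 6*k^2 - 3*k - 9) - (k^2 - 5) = 4*k^4 - 7*k^2 - 3*k - 4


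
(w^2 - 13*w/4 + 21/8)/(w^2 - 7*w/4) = (w - 3/2)/w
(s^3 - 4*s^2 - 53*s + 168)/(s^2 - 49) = (s^2 - 11*s + 24)/(s - 7)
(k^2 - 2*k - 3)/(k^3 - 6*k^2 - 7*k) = (k - 3)/(k*(k - 7))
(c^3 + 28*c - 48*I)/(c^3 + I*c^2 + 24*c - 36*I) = (c - 4*I)/(c - 3*I)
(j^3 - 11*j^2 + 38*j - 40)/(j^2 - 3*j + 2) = (j^2 - 9*j + 20)/(j - 1)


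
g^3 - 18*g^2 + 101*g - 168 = (g - 8)*(g - 7)*(g - 3)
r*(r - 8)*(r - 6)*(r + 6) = r^4 - 8*r^3 - 36*r^2 + 288*r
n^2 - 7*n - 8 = (n - 8)*(n + 1)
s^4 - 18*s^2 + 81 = (s - 3)^2*(s + 3)^2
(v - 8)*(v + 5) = v^2 - 3*v - 40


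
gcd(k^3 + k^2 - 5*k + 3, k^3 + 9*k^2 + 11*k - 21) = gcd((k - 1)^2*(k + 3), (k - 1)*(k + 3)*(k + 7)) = k^2 + 2*k - 3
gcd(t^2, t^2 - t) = t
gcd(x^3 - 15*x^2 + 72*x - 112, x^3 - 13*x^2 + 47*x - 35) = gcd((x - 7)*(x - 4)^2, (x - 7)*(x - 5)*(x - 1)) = x - 7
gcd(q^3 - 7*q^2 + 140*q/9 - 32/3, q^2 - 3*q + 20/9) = q - 4/3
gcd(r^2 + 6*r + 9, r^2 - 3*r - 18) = r + 3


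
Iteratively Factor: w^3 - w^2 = (w)*(w^2 - w) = w*(w - 1)*(w)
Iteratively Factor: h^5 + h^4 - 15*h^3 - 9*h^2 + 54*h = (h - 2)*(h^4 + 3*h^3 - 9*h^2 - 27*h) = (h - 2)*(h + 3)*(h^3 - 9*h) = h*(h - 2)*(h + 3)*(h^2 - 9) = h*(h - 3)*(h - 2)*(h + 3)*(h + 3)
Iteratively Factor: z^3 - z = (z - 1)*(z^2 + z) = z*(z - 1)*(z + 1)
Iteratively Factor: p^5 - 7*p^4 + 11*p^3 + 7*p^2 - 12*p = (p - 1)*(p^4 - 6*p^3 + 5*p^2 + 12*p) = p*(p - 1)*(p^3 - 6*p^2 + 5*p + 12) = p*(p - 3)*(p - 1)*(p^2 - 3*p - 4) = p*(p - 4)*(p - 3)*(p - 1)*(p + 1)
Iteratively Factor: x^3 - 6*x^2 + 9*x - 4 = (x - 1)*(x^2 - 5*x + 4) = (x - 4)*(x - 1)*(x - 1)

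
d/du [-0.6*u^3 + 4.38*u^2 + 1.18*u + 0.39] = -1.8*u^2 + 8.76*u + 1.18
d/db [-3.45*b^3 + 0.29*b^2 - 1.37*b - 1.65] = -10.35*b^2 + 0.58*b - 1.37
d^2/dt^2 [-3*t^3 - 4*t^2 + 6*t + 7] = -18*t - 8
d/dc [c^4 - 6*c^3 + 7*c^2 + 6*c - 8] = 4*c^3 - 18*c^2 + 14*c + 6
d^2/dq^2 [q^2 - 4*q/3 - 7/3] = 2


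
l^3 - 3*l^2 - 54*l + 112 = (l - 8)*(l - 2)*(l + 7)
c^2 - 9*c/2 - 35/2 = (c - 7)*(c + 5/2)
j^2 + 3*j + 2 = (j + 1)*(j + 2)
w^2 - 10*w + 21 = (w - 7)*(w - 3)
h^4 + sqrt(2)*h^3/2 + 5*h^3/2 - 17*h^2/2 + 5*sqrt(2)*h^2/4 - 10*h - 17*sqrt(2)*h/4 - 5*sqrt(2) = (h - 5/2)*(h + 1)*(h + 4)*(h + sqrt(2)/2)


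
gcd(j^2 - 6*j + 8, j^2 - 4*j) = j - 4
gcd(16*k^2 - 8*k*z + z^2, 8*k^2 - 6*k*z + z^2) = -4*k + z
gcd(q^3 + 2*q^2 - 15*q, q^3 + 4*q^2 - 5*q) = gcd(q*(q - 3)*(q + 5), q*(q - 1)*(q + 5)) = q^2 + 5*q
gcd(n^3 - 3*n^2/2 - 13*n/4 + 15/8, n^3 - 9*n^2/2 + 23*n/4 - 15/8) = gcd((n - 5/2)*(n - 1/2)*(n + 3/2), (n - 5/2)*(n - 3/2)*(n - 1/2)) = n^2 - 3*n + 5/4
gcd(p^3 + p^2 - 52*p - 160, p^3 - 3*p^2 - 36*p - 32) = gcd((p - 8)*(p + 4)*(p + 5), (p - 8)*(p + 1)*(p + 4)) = p^2 - 4*p - 32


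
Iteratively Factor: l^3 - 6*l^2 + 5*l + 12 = (l - 4)*(l^2 - 2*l - 3) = (l - 4)*(l - 3)*(l + 1)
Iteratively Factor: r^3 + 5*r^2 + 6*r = (r + 3)*(r^2 + 2*r) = r*(r + 3)*(r + 2)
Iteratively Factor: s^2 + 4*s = (s)*(s + 4)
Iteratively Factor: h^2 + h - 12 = (h + 4)*(h - 3)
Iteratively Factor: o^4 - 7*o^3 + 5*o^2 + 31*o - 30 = (o - 5)*(o^3 - 2*o^2 - 5*o + 6) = (o - 5)*(o - 3)*(o^2 + o - 2) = (o - 5)*(o - 3)*(o - 1)*(o + 2)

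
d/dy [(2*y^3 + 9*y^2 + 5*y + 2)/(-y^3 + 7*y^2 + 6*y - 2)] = (23*y^4 + 34*y^3 + 13*y^2 - 64*y - 22)/(y^6 - 14*y^5 + 37*y^4 + 88*y^3 + 8*y^2 - 24*y + 4)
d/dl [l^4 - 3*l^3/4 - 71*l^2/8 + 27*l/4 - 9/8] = 4*l^3 - 9*l^2/4 - 71*l/4 + 27/4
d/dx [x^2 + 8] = 2*x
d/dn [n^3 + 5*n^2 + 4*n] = 3*n^2 + 10*n + 4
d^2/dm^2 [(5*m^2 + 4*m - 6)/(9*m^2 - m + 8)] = 2*(369*m^3 - 2538*m^2 - 702*m + 778)/(729*m^6 - 243*m^5 + 1971*m^4 - 433*m^3 + 1752*m^2 - 192*m + 512)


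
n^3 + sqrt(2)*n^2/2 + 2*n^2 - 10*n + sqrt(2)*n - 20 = (n + 2)*(n - 2*sqrt(2))*(n + 5*sqrt(2)/2)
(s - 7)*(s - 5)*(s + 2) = s^3 - 10*s^2 + 11*s + 70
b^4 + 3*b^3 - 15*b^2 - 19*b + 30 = (b - 3)*(b - 1)*(b + 2)*(b + 5)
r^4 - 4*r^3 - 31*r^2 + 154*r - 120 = (r - 5)*(r - 4)*(r - 1)*(r + 6)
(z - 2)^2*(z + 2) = z^3 - 2*z^2 - 4*z + 8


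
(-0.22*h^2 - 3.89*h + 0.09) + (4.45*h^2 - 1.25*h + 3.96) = 4.23*h^2 - 5.14*h + 4.05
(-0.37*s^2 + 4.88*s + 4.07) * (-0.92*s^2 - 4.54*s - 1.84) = 0.3404*s^4 - 2.8098*s^3 - 25.2188*s^2 - 27.457*s - 7.4888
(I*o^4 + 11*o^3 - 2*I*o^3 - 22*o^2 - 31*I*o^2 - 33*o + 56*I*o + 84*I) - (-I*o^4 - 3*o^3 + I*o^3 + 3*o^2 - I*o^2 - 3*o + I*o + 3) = 2*I*o^4 + 14*o^3 - 3*I*o^3 - 25*o^2 - 30*I*o^2 - 30*o + 55*I*o - 3 + 84*I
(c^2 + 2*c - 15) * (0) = 0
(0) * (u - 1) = 0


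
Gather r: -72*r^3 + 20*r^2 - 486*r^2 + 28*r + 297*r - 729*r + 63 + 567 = -72*r^3 - 466*r^2 - 404*r + 630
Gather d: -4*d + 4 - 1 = 3 - 4*d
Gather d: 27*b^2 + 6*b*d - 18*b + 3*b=27*b^2 + 6*b*d - 15*b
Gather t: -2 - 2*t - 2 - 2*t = -4*t - 4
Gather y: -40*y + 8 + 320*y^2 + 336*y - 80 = 320*y^2 + 296*y - 72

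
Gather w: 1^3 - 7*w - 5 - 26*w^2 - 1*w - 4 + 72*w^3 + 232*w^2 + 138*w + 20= 72*w^3 + 206*w^2 + 130*w + 12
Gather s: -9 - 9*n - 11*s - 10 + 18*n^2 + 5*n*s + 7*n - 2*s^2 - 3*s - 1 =18*n^2 - 2*n - 2*s^2 + s*(5*n - 14) - 20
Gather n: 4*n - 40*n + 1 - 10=-36*n - 9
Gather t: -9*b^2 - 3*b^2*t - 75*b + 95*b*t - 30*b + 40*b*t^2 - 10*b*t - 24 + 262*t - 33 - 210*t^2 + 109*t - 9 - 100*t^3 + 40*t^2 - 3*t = -9*b^2 - 105*b - 100*t^3 + t^2*(40*b - 170) + t*(-3*b^2 + 85*b + 368) - 66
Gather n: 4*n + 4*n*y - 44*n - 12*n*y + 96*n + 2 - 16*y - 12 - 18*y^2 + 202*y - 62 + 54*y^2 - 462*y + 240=n*(56 - 8*y) + 36*y^2 - 276*y + 168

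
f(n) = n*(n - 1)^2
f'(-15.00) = 736.00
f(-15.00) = -3840.00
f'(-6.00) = 133.00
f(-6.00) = -294.00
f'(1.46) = 1.55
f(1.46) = 0.31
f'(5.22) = 61.87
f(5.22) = 92.96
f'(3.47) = 23.24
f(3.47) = 21.17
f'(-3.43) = 50.01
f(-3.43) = -67.31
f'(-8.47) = 250.10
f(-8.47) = -759.60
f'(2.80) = 13.32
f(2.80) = 9.07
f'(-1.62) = 15.35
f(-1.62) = -11.12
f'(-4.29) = 73.37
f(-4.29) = -120.05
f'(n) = n*(2*n - 2) + (n - 1)^2 = (n - 1)*(3*n - 1)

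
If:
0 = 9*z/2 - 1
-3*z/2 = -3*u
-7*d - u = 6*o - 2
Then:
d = 17/63 - 6*o/7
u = 1/9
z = 2/9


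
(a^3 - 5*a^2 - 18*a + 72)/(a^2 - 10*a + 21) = (a^2 - 2*a - 24)/(a - 7)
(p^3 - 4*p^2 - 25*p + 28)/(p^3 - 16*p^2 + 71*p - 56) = (p + 4)/(p - 8)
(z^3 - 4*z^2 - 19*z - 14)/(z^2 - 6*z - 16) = (z^2 - 6*z - 7)/(z - 8)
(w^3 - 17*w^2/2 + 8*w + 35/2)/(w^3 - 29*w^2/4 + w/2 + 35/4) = 2*(2*w - 5)/(4*w - 5)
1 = 1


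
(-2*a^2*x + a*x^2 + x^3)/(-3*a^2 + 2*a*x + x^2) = x*(2*a + x)/(3*a + x)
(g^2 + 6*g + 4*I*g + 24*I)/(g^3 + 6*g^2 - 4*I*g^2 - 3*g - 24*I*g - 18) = (g + 4*I)/(g^2 - 4*I*g - 3)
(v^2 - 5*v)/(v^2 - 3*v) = (v - 5)/(v - 3)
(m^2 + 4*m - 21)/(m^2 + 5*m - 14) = (m - 3)/(m - 2)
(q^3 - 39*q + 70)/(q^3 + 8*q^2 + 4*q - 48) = (q^2 + 2*q - 35)/(q^2 + 10*q + 24)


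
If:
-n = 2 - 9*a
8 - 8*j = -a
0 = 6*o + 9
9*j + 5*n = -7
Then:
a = -16/123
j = 121/123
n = -130/41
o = -3/2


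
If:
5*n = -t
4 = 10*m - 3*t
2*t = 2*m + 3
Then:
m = 17/14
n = -19/35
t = 19/7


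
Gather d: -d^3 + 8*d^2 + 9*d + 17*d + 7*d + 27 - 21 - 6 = -d^3 + 8*d^2 + 33*d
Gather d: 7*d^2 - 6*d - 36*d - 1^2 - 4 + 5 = 7*d^2 - 42*d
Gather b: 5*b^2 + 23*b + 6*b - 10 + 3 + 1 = 5*b^2 + 29*b - 6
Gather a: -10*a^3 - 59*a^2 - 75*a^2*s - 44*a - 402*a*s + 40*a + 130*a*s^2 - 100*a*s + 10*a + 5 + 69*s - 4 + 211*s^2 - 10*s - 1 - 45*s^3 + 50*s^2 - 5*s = -10*a^3 + a^2*(-75*s - 59) + a*(130*s^2 - 502*s + 6) - 45*s^3 + 261*s^2 + 54*s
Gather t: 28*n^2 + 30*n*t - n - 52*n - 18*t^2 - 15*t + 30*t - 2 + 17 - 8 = 28*n^2 - 53*n - 18*t^2 + t*(30*n + 15) + 7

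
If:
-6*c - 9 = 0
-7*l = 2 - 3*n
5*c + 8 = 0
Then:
No Solution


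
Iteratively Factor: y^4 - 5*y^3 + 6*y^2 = (y - 3)*(y^3 - 2*y^2) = y*(y - 3)*(y^2 - 2*y) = y*(y - 3)*(y - 2)*(y)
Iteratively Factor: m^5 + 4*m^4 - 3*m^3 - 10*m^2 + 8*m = (m)*(m^4 + 4*m^3 - 3*m^2 - 10*m + 8) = m*(m - 1)*(m^3 + 5*m^2 + 2*m - 8) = m*(m - 1)*(m + 4)*(m^2 + m - 2) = m*(m - 1)*(m + 2)*(m + 4)*(m - 1)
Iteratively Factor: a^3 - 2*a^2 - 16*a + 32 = (a + 4)*(a^2 - 6*a + 8) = (a - 2)*(a + 4)*(a - 4)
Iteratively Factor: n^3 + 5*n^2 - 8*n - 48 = (n + 4)*(n^2 + n - 12) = (n + 4)^2*(n - 3)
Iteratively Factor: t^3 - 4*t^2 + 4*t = (t)*(t^2 - 4*t + 4) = t*(t - 2)*(t - 2)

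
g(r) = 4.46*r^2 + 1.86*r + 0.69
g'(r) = 8.92*r + 1.86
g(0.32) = 1.74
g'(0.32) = 4.71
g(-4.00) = 64.61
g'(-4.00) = -33.82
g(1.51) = 13.67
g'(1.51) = 15.33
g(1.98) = 21.86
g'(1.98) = 19.52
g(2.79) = 40.60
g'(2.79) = 26.75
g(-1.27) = 5.52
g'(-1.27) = -9.47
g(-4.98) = 102.04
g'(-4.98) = -42.56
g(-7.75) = 254.15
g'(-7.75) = -67.27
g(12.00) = 665.25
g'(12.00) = 108.90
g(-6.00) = 150.09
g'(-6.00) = -51.66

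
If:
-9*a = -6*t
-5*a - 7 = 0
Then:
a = -7/5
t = -21/10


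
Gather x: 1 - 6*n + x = -6*n + x + 1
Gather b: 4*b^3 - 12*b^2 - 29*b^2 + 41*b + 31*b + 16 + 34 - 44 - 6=4*b^3 - 41*b^2 + 72*b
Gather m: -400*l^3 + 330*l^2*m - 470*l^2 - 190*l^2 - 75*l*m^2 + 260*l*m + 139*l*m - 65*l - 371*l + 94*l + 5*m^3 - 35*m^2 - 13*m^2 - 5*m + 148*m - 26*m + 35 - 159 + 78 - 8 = -400*l^3 - 660*l^2 - 342*l + 5*m^3 + m^2*(-75*l - 48) + m*(330*l^2 + 399*l + 117) - 54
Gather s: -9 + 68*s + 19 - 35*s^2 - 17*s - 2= -35*s^2 + 51*s + 8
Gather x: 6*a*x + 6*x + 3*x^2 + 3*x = 3*x^2 + x*(6*a + 9)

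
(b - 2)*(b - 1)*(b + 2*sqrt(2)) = b^3 - 3*b^2 + 2*sqrt(2)*b^2 - 6*sqrt(2)*b + 2*b + 4*sqrt(2)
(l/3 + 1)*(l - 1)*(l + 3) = l^3/3 + 5*l^2/3 + l - 3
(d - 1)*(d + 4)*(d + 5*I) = d^3 + 3*d^2 + 5*I*d^2 - 4*d + 15*I*d - 20*I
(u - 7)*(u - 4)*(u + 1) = u^3 - 10*u^2 + 17*u + 28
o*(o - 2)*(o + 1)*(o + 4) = o^4 + 3*o^3 - 6*o^2 - 8*o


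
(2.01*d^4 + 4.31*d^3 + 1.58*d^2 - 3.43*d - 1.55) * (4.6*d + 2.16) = 9.246*d^5 + 24.1676*d^4 + 16.5776*d^3 - 12.3652*d^2 - 14.5388*d - 3.348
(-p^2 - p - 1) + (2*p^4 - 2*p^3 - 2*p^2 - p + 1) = 2*p^4 - 2*p^3 - 3*p^2 - 2*p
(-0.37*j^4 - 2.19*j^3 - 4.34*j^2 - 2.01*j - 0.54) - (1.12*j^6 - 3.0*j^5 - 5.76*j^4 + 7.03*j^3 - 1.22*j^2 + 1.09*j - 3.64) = -1.12*j^6 + 3.0*j^5 + 5.39*j^4 - 9.22*j^3 - 3.12*j^2 - 3.1*j + 3.1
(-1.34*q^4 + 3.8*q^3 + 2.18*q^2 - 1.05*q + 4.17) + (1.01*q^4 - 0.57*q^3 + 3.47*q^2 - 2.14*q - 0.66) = -0.33*q^4 + 3.23*q^3 + 5.65*q^2 - 3.19*q + 3.51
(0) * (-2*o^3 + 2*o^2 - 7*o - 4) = 0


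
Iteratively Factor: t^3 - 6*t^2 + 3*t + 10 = (t - 2)*(t^2 - 4*t - 5) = (t - 5)*(t - 2)*(t + 1)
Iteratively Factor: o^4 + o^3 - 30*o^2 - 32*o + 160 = (o - 5)*(o^3 + 6*o^2 - 32) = (o - 5)*(o - 2)*(o^2 + 8*o + 16) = (o - 5)*(o - 2)*(o + 4)*(o + 4)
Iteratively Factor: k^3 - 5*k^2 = (k - 5)*(k^2) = k*(k - 5)*(k)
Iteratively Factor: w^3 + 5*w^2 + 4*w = (w + 4)*(w^2 + w) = w*(w + 4)*(w + 1)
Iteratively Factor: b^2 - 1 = (b + 1)*(b - 1)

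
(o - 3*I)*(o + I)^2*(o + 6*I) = o^4 + 5*I*o^3 + 11*o^2 + 33*I*o - 18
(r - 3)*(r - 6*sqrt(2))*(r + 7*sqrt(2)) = r^3 - 3*r^2 + sqrt(2)*r^2 - 84*r - 3*sqrt(2)*r + 252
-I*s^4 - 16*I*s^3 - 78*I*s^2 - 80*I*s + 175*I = (s + 5)^2*(s + 7)*(-I*s + I)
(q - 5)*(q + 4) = q^2 - q - 20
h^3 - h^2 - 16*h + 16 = (h - 4)*(h - 1)*(h + 4)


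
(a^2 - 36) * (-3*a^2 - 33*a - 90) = -3*a^4 - 33*a^3 + 18*a^2 + 1188*a + 3240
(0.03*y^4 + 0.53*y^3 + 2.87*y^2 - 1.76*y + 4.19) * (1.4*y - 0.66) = 0.042*y^5 + 0.7222*y^4 + 3.6682*y^3 - 4.3582*y^2 + 7.0276*y - 2.7654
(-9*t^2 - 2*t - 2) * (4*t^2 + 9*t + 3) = -36*t^4 - 89*t^3 - 53*t^2 - 24*t - 6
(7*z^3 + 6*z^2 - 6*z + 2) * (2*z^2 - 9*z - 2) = 14*z^5 - 51*z^4 - 80*z^3 + 46*z^2 - 6*z - 4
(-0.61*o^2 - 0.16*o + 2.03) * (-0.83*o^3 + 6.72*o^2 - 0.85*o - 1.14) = 0.5063*o^5 - 3.9664*o^4 - 2.2416*o^3 + 14.473*o^2 - 1.5431*o - 2.3142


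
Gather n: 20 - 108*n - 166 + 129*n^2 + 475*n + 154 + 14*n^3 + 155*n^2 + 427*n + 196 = 14*n^3 + 284*n^2 + 794*n + 204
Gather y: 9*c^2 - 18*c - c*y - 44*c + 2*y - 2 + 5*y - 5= 9*c^2 - 62*c + y*(7 - c) - 7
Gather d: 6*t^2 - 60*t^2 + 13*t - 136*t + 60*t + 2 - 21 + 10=-54*t^2 - 63*t - 9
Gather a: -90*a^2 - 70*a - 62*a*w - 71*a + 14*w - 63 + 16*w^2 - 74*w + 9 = -90*a^2 + a*(-62*w - 141) + 16*w^2 - 60*w - 54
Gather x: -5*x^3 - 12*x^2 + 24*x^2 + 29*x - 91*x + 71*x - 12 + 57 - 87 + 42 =-5*x^3 + 12*x^2 + 9*x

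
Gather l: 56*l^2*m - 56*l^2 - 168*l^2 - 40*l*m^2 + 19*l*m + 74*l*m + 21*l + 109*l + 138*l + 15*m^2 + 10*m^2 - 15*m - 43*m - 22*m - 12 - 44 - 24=l^2*(56*m - 224) + l*(-40*m^2 + 93*m + 268) + 25*m^2 - 80*m - 80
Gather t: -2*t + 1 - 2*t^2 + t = -2*t^2 - t + 1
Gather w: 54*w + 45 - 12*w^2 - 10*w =-12*w^2 + 44*w + 45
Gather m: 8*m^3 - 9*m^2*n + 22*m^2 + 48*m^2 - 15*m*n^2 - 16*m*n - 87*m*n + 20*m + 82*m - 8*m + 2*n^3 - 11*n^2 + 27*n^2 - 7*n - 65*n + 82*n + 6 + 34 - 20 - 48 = 8*m^3 + m^2*(70 - 9*n) + m*(-15*n^2 - 103*n + 94) + 2*n^3 + 16*n^2 + 10*n - 28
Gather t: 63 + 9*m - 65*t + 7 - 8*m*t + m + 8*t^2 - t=10*m + 8*t^2 + t*(-8*m - 66) + 70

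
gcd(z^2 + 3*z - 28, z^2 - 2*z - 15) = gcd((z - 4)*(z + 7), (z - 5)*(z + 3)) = 1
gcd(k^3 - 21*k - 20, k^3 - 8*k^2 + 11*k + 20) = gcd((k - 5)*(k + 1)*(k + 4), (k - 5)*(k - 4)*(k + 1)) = k^2 - 4*k - 5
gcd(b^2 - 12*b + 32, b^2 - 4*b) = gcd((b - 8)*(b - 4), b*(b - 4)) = b - 4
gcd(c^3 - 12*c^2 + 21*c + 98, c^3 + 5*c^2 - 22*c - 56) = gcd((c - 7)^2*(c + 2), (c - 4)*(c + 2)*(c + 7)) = c + 2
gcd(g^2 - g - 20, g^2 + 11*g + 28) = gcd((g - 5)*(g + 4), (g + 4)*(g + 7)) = g + 4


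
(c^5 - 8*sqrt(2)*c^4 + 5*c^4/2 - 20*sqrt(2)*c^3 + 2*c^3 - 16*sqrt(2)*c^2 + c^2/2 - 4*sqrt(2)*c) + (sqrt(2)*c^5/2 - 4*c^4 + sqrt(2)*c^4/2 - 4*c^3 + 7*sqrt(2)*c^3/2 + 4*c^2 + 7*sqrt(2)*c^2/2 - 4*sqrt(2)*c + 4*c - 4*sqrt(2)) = sqrt(2)*c^5/2 + c^5 - 15*sqrt(2)*c^4/2 - 3*c^4/2 - 33*sqrt(2)*c^3/2 - 2*c^3 - 25*sqrt(2)*c^2/2 + 9*c^2/2 - 8*sqrt(2)*c + 4*c - 4*sqrt(2)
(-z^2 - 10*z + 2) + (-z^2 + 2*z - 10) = -2*z^2 - 8*z - 8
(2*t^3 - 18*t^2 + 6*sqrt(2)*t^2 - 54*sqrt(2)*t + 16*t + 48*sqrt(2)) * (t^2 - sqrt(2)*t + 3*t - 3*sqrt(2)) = 2*t^5 - 12*t^4 + 4*sqrt(2)*t^4 - 50*t^3 - 24*sqrt(2)*t^3 - 76*sqrt(2)*t^2 + 120*t^2 + 96*sqrt(2)*t + 228*t - 288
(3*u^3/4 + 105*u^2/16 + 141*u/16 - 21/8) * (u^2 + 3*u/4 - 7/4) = 3*u^5/4 + 57*u^4/8 + 795*u^3/64 - 15*u^2/2 - 1113*u/64 + 147/32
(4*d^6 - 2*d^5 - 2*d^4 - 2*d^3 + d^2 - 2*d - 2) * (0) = 0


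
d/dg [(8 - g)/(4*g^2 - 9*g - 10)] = 2*(2*g^2 - 32*g + 41)/(16*g^4 - 72*g^3 + g^2 + 180*g + 100)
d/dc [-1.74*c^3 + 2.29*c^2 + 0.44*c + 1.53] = -5.22*c^2 + 4.58*c + 0.44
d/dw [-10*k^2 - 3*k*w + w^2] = -3*k + 2*w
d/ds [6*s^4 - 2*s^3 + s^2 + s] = 24*s^3 - 6*s^2 + 2*s + 1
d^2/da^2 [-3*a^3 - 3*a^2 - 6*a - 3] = -18*a - 6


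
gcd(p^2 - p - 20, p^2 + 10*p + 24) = p + 4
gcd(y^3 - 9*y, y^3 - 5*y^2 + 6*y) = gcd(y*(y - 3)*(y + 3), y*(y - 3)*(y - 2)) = y^2 - 3*y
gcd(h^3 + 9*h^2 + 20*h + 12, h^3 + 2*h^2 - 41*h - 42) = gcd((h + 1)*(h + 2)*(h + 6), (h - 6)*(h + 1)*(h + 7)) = h + 1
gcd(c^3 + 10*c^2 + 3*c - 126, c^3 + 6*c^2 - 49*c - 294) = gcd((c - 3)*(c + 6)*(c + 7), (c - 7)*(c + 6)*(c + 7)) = c^2 + 13*c + 42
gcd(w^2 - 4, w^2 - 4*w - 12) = w + 2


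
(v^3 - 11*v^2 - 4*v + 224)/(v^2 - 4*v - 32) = v - 7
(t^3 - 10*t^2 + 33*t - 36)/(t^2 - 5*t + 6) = (t^2 - 7*t + 12)/(t - 2)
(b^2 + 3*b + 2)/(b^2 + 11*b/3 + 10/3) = 3*(b + 1)/(3*b + 5)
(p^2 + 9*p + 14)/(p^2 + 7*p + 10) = (p + 7)/(p + 5)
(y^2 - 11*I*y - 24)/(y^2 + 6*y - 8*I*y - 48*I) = (y - 3*I)/(y + 6)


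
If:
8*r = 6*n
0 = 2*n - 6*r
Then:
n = 0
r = 0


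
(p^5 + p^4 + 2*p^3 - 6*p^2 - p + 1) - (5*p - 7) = p^5 + p^4 + 2*p^3 - 6*p^2 - 6*p + 8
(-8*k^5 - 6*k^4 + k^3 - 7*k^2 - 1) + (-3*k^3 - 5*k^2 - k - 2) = -8*k^5 - 6*k^4 - 2*k^3 - 12*k^2 - k - 3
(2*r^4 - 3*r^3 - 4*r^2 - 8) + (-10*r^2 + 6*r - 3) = 2*r^4 - 3*r^3 - 14*r^2 + 6*r - 11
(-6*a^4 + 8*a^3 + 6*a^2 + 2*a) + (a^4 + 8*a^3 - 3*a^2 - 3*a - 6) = -5*a^4 + 16*a^3 + 3*a^2 - a - 6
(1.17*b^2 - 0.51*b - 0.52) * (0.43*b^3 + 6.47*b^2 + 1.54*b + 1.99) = 0.5031*b^5 + 7.3506*b^4 - 1.7215*b^3 - 1.8215*b^2 - 1.8157*b - 1.0348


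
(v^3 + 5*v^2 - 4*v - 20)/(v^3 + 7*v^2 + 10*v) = (v - 2)/v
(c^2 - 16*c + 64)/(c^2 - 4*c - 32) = (c - 8)/(c + 4)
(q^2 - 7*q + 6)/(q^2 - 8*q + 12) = (q - 1)/(q - 2)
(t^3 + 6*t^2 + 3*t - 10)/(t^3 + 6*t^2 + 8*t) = (t^2 + 4*t - 5)/(t*(t + 4))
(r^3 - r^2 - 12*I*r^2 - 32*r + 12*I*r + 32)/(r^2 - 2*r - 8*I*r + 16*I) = (r^2 - r*(1 + 4*I) + 4*I)/(r - 2)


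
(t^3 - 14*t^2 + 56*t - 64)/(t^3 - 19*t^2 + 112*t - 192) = (t^2 - 6*t + 8)/(t^2 - 11*t + 24)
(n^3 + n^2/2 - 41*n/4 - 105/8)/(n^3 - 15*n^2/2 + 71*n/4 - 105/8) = (4*n^2 + 16*n + 15)/(4*n^2 - 16*n + 15)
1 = 1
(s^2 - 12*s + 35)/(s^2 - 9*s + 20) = (s - 7)/(s - 4)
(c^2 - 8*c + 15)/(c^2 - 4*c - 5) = (c - 3)/(c + 1)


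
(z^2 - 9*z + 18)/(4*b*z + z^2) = (z^2 - 9*z + 18)/(z*(4*b + z))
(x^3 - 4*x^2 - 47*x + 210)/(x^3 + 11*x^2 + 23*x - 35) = (x^2 - 11*x + 30)/(x^2 + 4*x - 5)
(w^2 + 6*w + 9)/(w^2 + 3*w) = (w + 3)/w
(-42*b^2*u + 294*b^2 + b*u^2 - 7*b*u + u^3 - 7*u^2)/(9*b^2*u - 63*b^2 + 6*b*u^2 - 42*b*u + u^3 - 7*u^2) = (-42*b^2 + b*u + u^2)/(9*b^2 + 6*b*u + u^2)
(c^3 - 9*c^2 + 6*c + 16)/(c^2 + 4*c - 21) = (c^3 - 9*c^2 + 6*c + 16)/(c^2 + 4*c - 21)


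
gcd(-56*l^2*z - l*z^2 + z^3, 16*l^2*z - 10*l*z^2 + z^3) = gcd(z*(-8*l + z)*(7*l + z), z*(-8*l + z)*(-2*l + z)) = -8*l*z + z^2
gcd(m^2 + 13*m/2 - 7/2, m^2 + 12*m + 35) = m + 7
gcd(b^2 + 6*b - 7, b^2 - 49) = b + 7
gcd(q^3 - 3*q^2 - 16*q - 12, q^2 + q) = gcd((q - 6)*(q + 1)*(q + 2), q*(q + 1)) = q + 1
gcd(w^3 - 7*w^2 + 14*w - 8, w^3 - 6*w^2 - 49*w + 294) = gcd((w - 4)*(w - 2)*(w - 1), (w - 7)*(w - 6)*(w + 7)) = 1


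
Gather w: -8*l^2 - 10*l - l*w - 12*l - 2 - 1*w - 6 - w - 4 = -8*l^2 - 22*l + w*(-l - 2) - 12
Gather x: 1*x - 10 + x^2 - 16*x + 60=x^2 - 15*x + 50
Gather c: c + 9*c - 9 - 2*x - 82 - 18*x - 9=10*c - 20*x - 100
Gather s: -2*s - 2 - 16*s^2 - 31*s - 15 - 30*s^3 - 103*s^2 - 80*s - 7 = -30*s^3 - 119*s^2 - 113*s - 24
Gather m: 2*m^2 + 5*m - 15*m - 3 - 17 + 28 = 2*m^2 - 10*m + 8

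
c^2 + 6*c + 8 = (c + 2)*(c + 4)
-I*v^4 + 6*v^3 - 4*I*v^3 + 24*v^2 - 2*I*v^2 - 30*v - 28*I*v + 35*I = (v + 5)*(v - I)*(v + 7*I)*(-I*v + I)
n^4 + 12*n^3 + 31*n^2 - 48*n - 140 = (n - 2)*(n + 2)*(n + 5)*(n + 7)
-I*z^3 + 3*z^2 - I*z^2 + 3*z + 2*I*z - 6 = (z + 2)*(z + 3*I)*(-I*z + I)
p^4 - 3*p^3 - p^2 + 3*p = p*(p - 3)*(p - 1)*(p + 1)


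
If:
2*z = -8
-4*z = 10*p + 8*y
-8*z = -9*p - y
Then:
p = -136/31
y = 232/31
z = -4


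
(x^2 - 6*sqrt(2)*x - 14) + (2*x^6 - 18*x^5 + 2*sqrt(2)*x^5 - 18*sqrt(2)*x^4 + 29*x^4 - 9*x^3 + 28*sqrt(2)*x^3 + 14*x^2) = 2*x^6 - 18*x^5 + 2*sqrt(2)*x^5 - 18*sqrt(2)*x^4 + 29*x^4 - 9*x^3 + 28*sqrt(2)*x^3 + 15*x^2 - 6*sqrt(2)*x - 14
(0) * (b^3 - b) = 0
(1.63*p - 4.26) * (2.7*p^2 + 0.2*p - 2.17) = 4.401*p^3 - 11.176*p^2 - 4.3891*p + 9.2442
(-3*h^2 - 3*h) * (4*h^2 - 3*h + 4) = -12*h^4 - 3*h^3 - 3*h^2 - 12*h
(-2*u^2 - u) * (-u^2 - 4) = 2*u^4 + u^3 + 8*u^2 + 4*u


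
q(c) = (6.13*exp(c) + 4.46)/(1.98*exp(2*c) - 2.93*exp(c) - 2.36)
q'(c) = (6.13*exp(c) + 4.46)*(-3.96*exp(2*c) + 2.93*exp(c))/(1.98*exp(2*c) - 2.93*exp(c) - 2.36)^2 + 6.13*exp(c)/(1.98*exp(2*c) - 2.93*exp(c) - 2.36)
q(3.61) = 0.09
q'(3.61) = -0.09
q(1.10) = 3.41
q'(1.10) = -10.95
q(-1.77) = -1.96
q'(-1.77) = -0.10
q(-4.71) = -1.89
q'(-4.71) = -0.00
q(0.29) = -4.62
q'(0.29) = -8.31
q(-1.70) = -1.97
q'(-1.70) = -0.11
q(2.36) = 0.37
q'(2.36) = -0.46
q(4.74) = 0.03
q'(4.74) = -0.03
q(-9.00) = -1.89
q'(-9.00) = 0.00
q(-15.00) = -1.89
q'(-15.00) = 0.00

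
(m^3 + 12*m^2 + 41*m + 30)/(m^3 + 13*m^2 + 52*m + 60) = (m + 1)/(m + 2)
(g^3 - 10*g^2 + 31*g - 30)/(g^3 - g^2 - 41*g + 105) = (g - 2)/(g + 7)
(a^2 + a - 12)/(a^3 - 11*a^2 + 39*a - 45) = (a + 4)/(a^2 - 8*a + 15)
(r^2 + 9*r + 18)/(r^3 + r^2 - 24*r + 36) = (r + 3)/(r^2 - 5*r + 6)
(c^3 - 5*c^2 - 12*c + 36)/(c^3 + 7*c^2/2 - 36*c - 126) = 2*(c^2 + c - 6)/(2*c^2 + 19*c + 42)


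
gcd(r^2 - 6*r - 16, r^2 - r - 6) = r + 2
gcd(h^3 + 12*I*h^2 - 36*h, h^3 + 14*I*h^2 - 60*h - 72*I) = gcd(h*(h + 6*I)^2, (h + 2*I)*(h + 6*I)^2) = h^2 + 12*I*h - 36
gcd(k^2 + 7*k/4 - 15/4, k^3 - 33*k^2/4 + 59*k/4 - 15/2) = k - 5/4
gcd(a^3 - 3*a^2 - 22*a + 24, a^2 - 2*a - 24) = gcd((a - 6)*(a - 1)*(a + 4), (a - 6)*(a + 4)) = a^2 - 2*a - 24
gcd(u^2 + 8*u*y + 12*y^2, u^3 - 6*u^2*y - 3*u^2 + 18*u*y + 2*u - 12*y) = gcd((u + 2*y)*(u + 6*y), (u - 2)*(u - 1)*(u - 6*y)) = 1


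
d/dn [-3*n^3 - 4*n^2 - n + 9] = -9*n^2 - 8*n - 1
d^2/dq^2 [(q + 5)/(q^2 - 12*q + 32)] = 2*((7 - 3*q)*(q^2 - 12*q + 32) + 4*(q - 6)^2*(q + 5))/(q^2 - 12*q + 32)^3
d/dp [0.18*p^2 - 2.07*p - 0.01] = 0.36*p - 2.07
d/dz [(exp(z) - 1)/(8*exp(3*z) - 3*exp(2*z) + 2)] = (6*(1 - exp(z))*(4*exp(z) - 1)*exp(z) + 8*exp(3*z) - 3*exp(2*z) + 2)*exp(z)/(8*exp(3*z) - 3*exp(2*z) + 2)^2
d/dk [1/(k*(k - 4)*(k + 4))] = (16 - 3*k^2)/(k^2*(k^4 - 32*k^2 + 256))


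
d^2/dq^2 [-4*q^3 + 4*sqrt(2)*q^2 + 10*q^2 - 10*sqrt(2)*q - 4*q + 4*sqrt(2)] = -24*q + 8*sqrt(2) + 20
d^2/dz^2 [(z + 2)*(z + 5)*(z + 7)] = 6*z + 28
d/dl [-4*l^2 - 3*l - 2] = -8*l - 3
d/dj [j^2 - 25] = 2*j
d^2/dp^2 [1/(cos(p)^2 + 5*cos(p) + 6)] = (-4*sin(p)^4 + 3*sin(p)^2 + 195*cos(p)/4 - 15*cos(3*p)/4 + 39)/((cos(p) + 2)^3*(cos(p) + 3)^3)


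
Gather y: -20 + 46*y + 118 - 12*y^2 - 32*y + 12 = -12*y^2 + 14*y + 110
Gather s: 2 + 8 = 10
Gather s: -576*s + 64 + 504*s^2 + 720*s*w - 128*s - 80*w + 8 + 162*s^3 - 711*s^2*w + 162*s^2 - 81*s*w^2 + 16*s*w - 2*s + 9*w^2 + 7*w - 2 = 162*s^3 + s^2*(666 - 711*w) + s*(-81*w^2 + 736*w - 706) + 9*w^2 - 73*w + 70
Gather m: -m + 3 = 3 - m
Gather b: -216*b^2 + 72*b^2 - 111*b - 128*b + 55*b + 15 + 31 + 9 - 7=-144*b^2 - 184*b + 48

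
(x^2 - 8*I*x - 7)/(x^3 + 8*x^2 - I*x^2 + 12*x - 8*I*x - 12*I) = (x - 7*I)/(x^2 + 8*x + 12)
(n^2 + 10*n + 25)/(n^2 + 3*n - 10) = (n + 5)/(n - 2)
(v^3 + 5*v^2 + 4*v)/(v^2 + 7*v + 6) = v*(v + 4)/(v + 6)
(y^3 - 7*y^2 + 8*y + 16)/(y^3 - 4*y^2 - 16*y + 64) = (y + 1)/(y + 4)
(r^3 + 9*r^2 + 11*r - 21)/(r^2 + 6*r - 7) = r + 3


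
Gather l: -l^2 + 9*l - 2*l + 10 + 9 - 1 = -l^2 + 7*l + 18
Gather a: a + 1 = a + 1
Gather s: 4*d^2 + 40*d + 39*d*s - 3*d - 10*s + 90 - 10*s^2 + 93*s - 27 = 4*d^2 + 37*d - 10*s^2 + s*(39*d + 83) + 63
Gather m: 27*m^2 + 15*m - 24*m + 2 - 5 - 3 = 27*m^2 - 9*m - 6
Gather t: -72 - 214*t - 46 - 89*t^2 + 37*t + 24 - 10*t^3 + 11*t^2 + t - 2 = -10*t^3 - 78*t^2 - 176*t - 96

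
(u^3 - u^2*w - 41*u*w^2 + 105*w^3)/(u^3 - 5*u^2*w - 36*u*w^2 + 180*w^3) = (u^2 + 4*u*w - 21*w^2)/(u^2 - 36*w^2)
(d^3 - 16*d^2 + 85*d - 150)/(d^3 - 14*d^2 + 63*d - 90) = (d - 5)/(d - 3)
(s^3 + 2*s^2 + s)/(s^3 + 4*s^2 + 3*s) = (s + 1)/(s + 3)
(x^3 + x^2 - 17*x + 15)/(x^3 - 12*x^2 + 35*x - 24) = (x + 5)/(x - 8)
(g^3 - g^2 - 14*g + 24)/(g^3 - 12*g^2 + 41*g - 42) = (g + 4)/(g - 7)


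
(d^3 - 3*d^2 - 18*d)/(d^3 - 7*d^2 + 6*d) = (d + 3)/(d - 1)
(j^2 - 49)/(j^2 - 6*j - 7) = (j + 7)/(j + 1)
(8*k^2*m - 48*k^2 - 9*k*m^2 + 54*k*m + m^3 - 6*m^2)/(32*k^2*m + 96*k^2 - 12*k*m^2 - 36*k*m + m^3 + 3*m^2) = (k*m - 6*k - m^2 + 6*m)/(4*k*m + 12*k - m^2 - 3*m)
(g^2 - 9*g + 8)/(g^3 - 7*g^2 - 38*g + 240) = (g - 1)/(g^2 + g - 30)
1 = 1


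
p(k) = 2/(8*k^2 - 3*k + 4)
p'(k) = 2*(3 - 16*k)/(8*k^2 - 3*k + 4)^2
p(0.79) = 0.30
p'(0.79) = -0.44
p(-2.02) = 0.05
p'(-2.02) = 0.04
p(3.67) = 0.02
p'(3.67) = -0.01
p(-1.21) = 0.10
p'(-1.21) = 0.12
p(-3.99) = 0.01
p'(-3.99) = 0.01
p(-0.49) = 0.27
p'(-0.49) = 0.40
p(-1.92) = 0.05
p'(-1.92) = 0.04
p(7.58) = 0.00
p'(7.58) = -0.00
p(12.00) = 0.00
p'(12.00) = 0.00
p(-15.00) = 0.00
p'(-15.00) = 0.00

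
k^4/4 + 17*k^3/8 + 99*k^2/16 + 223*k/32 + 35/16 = (k/4 + 1/2)*(k + 1/2)*(k + 5/2)*(k + 7/2)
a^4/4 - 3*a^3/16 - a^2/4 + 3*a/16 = a*(a/4 + 1/4)*(a - 1)*(a - 3/4)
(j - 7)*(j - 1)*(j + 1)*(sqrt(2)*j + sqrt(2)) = sqrt(2)*j^4 - 6*sqrt(2)*j^3 - 8*sqrt(2)*j^2 + 6*sqrt(2)*j + 7*sqrt(2)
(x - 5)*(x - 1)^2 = x^3 - 7*x^2 + 11*x - 5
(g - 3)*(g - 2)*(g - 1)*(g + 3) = g^4 - 3*g^3 - 7*g^2 + 27*g - 18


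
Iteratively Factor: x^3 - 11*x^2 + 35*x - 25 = (x - 5)*(x^2 - 6*x + 5) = (x - 5)^2*(x - 1)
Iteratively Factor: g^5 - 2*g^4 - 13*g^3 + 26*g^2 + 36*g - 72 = (g + 2)*(g^4 - 4*g^3 - 5*g^2 + 36*g - 36) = (g - 2)*(g + 2)*(g^3 - 2*g^2 - 9*g + 18) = (g - 2)*(g + 2)*(g + 3)*(g^2 - 5*g + 6) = (g - 3)*(g - 2)*(g + 2)*(g + 3)*(g - 2)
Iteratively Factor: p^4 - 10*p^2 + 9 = (p - 1)*(p^3 + p^2 - 9*p - 9) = (p - 1)*(p + 3)*(p^2 - 2*p - 3) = (p - 3)*(p - 1)*(p + 3)*(p + 1)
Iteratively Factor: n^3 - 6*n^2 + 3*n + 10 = (n + 1)*(n^2 - 7*n + 10) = (n - 5)*(n + 1)*(n - 2)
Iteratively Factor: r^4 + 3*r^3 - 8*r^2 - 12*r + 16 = (r + 4)*(r^3 - r^2 - 4*r + 4) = (r + 2)*(r + 4)*(r^2 - 3*r + 2) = (r - 2)*(r + 2)*(r + 4)*(r - 1)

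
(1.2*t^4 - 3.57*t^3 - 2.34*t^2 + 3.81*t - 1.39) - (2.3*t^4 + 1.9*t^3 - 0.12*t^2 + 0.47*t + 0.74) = -1.1*t^4 - 5.47*t^3 - 2.22*t^2 + 3.34*t - 2.13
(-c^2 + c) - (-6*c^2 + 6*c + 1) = 5*c^2 - 5*c - 1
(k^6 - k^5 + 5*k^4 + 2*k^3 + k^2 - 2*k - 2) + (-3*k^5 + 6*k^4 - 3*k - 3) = k^6 - 4*k^5 + 11*k^4 + 2*k^3 + k^2 - 5*k - 5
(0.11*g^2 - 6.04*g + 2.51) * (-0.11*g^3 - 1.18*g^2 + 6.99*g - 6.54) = -0.0121*g^5 + 0.5346*g^4 + 7.62*g^3 - 45.9008*g^2 + 57.0465*g - 16.4154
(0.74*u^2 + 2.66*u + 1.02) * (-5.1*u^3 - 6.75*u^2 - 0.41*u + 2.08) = -3.774*u^5 - 18.561*u^4 - 23.4604*u^3 - 6.4364*u^2 + 5.1146*u + 2.1216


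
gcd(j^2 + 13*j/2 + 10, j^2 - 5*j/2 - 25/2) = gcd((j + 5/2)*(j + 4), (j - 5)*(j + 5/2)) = j + 5/2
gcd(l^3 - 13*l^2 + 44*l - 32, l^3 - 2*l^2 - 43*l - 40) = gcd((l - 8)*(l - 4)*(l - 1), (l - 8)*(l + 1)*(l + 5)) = l - 8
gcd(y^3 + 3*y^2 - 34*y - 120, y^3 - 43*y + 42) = y - 6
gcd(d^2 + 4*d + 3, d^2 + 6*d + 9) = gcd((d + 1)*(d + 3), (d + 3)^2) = d + 3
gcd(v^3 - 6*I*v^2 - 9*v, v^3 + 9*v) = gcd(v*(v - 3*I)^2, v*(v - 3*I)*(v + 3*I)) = v^2 - 3*I*v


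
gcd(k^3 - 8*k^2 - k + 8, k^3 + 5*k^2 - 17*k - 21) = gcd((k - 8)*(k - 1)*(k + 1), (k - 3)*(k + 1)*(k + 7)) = k + 1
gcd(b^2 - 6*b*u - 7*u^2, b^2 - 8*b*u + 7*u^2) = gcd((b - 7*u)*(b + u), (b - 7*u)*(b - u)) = -b + 7*u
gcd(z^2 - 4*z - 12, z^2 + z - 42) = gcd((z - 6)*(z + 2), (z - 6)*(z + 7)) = z - 6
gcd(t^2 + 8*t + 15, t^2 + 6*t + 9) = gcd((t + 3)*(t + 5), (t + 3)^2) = t + 3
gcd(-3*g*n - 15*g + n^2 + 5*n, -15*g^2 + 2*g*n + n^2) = 3*g - n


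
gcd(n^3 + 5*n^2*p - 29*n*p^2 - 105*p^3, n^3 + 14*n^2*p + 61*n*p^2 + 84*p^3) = n^2 + 10*n*p + 21*p^2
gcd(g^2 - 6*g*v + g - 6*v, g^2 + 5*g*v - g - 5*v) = 1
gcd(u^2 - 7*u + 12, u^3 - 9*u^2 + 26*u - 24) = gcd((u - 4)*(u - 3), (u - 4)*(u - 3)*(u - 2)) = u^2 - 7*u + 12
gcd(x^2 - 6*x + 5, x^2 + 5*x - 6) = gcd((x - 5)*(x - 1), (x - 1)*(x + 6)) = x - 1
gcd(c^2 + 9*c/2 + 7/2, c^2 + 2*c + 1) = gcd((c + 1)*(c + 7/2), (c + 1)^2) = c + 1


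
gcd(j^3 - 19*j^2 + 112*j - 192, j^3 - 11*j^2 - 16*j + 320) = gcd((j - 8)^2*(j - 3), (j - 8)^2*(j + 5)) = j^2 - 16*j + 64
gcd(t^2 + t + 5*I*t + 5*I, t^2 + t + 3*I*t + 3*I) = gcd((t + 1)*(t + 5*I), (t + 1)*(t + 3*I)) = t + 1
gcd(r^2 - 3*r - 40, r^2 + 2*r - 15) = r + 5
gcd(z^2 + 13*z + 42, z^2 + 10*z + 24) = z + 6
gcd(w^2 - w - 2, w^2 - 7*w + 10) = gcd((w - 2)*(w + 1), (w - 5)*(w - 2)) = w - 2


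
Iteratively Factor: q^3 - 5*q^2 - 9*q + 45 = (q - 3)*(q^2 - 2*q - 15) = (q - 3)*(q + 3)*(q - 5)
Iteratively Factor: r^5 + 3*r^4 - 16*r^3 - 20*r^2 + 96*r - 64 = (r + 4)*(r^4 - r^3 - 12*r^2 + 28*r - 16) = (r - 1)*(r + 4)*(r^3 - 12*r + 16) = (r - 1)*(r + 4)^2*(r^2 - 4*r + 4) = (r - 2)*(r - 1)*(r + 4)^2*(r - 2)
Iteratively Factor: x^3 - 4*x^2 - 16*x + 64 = (x - 4)*(x^2 - 16) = (x - 4)*(x + 4)*(x - 4)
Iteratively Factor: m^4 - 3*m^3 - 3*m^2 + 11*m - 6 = (m + 2)*(m^3 - 5*m^2 + 7*m - 3) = (m - 1)*(m + 2)*(m^2 - 4*m + 3) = (m - 3)*(m - 1)*(m + 2)*(m - 1)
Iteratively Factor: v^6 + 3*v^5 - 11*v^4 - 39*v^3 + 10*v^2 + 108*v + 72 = (v - 2)*(v^5 + 5*v^4 - v^3 - 41*v^2 - 72*v - 36) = (v - 2)*(v + 2)*(v^4 + 3*v^3 - 7*v^2 - 27*v - 18) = (v - 2)*(v + 2)^2*(v^3 + v^2 - 9*v - 9) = (v - 2)*(v + 1)*(v + 2)^2*(v^2 - 9) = (v - 2)*(v + 1)*(v + 2)^2*(v + 3)*(v - 3)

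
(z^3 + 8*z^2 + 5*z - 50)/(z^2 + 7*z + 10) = (z^2 + 3*z - 10)/(z + 2)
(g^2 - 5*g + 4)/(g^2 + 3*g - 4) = (g - 4)/(g + 4)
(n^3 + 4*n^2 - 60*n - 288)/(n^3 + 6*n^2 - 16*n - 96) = (n^2 - 2*n - 48)/(n^2 - 16)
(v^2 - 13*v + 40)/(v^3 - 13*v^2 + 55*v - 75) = (v - 8)/(v^2 - 8*v + 15)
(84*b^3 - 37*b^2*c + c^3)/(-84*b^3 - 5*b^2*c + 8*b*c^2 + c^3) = (-4*b + c)/(4*b + c)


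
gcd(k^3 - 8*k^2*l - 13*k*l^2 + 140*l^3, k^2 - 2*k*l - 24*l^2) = k + 4*l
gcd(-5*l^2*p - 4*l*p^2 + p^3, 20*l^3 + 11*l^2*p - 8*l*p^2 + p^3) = -5*l^2 - 4*l*p + p^2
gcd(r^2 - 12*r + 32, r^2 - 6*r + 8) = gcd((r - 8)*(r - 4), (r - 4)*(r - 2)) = r - 4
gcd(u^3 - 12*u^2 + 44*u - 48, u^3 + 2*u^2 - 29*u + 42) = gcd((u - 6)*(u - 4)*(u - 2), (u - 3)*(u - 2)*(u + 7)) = u - 2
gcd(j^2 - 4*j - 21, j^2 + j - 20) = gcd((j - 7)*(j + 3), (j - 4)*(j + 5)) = 1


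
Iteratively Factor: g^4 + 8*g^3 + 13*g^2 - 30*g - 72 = (g - 2)*(g^3 + 10*g^2 + 33*g + 36) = (g - 2)*(g + 4)*(g^2 + 6*g + 9) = (g - 2)*(g + 3)*(g + 4)*(g + 3)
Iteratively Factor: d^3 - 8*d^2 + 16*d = (d - 4)*(d^2 - 4*d) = (d - 4)^2*(d)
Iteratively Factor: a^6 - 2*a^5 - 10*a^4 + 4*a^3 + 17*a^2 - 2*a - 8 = (a + 2)*(a^5 - 4*a^4 - 2*a^3 + 8*a^2 + a - 4) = (a - 1)*(a + 2)*(a^4 - 3*a^3 - 5*a^2 + 3*a + 4) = (a - 1)*(a + 1)*(a + 2)*(a^3 - 4*a^2 - a + 4) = (a - 1)*(a + 1)^2*(a + 2)*(a^2 - 5*a + 4) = (a - 4)*(a - 1)*(a + 1)^2*(a + 2)*(a - 1)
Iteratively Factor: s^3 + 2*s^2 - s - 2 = (s - 1)*(s^2 + 3*s + 2) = (s - 1)*(s + 2)*(s + 1)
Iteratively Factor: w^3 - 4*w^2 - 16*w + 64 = (w - 4)*(w^2 - 16) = (w - 4)^2*(w + 4)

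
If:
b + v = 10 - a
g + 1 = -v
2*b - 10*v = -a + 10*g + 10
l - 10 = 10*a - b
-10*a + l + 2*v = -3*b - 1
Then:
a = 31/2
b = -31/4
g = -13/4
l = 691/4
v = 9/4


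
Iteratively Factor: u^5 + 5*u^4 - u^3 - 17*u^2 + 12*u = (u + 4)*(u^4 + u^3 - 5*u^2 + 3*u) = (u + 3)*(u + 4)*(u^3 - 2*u^2 + u) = (u - 1)*(u + 3)*(u + 4)*(u^2 - u) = (u - 1)^2*(u + 3)*(u + 4)*(u)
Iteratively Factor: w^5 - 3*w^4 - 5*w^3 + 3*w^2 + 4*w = (w - 4)*(w^4 + w^3 - w^2 - w) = (w - 4)*(w + 1)*(w^3 - w) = (w - 4)*(w - 1)*(w + 1)*(w^2 + w) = (w - 4)*(w - 1)*(w + 1)^2*(w)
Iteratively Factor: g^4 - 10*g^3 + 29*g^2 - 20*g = (g - 5)*(g^3 - 5*g^2 + 4*g) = (g - 5)*(g - 1)*(g^2 - 4*g) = (g - 5)*(g - 4)*(g - 1)*(g)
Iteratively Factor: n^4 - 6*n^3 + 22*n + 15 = (n - 5)*(n^3 - n^2 - 5*n - 3) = (n - 5)*(n + 1)*(n^2 - 2*n - 3) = (n - 5)*(n + 1)^2*(n - 3)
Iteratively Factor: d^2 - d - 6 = (d + 2)*(d - 3)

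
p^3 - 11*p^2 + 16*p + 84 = (p - 7)*(p - 6)*(p + 2)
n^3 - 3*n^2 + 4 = (n - 2)^2*(n + 1)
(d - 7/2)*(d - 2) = d^2 - 11*d/2 + 7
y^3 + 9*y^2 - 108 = (y - 3)*(y + 6)^2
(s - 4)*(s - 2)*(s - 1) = s^3 - 7*s^2 + 14*s - 8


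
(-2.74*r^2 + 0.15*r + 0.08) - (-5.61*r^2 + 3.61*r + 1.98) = 2.87*r^2 - 3.46*r - 1.9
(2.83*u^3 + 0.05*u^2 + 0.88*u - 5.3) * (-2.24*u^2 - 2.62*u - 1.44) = -6.3392*u^5 - 7.5266*u^4 - 6.1774*u^3 + 9.4944*u^2 + 12.6188*u + 7.632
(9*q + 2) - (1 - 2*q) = 11*q + 1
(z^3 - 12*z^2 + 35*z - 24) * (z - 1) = z^4 - 13*z^3 + 47*z^2 - 59*z + 24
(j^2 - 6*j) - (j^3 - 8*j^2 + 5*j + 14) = -j^3 + 9*j^2 - 11*j - 14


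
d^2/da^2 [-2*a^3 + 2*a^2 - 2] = 4 - 12*a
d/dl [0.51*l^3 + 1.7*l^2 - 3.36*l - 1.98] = 1.53*l^2 + 3.4*l - 3.36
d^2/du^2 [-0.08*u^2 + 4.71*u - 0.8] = -0.160000000000000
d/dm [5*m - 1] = 5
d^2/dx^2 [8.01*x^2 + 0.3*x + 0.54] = 16.0200000000000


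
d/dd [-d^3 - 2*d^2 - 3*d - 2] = -3*d^2 - 4*d - 3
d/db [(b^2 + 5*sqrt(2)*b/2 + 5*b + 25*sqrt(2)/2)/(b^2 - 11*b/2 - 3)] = (-42*b^2 - 10*sqrt(2)*b^2 - 100*sqrt(2)*b - 24*b - 60 + 245*sqrt(2))/(4*b^4 - 44*b^3 + 97*b^2 + 132*b + 36)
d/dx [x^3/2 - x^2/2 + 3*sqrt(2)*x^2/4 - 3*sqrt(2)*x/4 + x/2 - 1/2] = 3*x^2/2 - x + 3*sqrt(2)*x/2 - 3*sqrt(2)/4 + 1/2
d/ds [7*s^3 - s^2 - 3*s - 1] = 21*s^2 - 2*s - 3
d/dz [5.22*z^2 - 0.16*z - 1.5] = 10.44*z - 0.16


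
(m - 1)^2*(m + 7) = m^3 + 5*m^2 - 13*m + 7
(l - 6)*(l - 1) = l^2 - 7*l + 6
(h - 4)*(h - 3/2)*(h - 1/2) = h^3 - 6*h^2 + 35*h/4 - 3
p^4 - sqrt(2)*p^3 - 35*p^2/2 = p^2*(p - 7*sqrt(2)/2)*(p + 5*sqrt(2)/2)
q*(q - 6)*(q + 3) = q^3 - 3*q^2 - 18*q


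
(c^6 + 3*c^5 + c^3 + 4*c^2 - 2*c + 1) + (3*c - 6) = c^6 + 3*c^5 + c^3 + 4*c^2 + c - 5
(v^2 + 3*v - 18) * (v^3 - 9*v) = v^5 + 3*v^4 - 27*v^3 - 27*v^2 + 162*v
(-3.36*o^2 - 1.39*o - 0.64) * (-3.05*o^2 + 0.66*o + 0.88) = 10.248*o^4 + 2.0219*o^3 - 1.9222*o^2 - 1.6456*o - 0.5632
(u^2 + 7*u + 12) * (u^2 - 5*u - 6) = u^4 + 2*u^3 - 29*u^2 - 102*u - 72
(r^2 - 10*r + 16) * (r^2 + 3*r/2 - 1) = r^4 - 17*r^3/2 + 34*r - 16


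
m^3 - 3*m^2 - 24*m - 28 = (m - 7)*(m + 2)^2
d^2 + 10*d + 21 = (d + 3)*(d + 7)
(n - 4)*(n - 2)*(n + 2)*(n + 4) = n^4 - 20*n^2 + 64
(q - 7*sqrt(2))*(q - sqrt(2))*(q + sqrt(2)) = q^3 - 7*sqrt(2)*q^2 - 2*q + 14*sqrt(2)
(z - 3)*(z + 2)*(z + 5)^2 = z^4 + 9*z^3 + 9*z^2 - 85*z - 150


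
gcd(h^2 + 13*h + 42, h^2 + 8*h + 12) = h + 6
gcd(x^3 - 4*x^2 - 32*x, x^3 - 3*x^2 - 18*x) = x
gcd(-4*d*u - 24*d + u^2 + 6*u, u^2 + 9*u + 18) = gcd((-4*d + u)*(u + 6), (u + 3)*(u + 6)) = u + 6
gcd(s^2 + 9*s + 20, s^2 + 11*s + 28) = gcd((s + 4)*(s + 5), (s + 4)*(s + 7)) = s + 4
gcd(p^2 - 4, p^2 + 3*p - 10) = p - 2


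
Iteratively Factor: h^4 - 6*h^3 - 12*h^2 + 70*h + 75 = (h - 5)*(h^3 - h^2 - 17*h - 15) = (h - 5)*(h + 3)*(h^2 - 4*h - 5) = (h - 5)*(h + 1)*(h + 3)*(h - 5)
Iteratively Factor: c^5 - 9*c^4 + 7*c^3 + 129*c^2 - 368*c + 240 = (c - 3)*(c^4 - 6*c^3 - 11*c^2 + 96*c - 80) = (c - 5)*(c - 3)*(c^3 - c^2 - 16*c + 16) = (c - 5)*(c - 3)*(c - 1)*(c^2 - 16) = (c - 5)*(c - 3)*(c - 1)*(c + 4)*(c - 4)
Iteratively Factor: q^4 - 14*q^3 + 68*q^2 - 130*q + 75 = (q - 5)*(q^3 - 9*q^2 + 23*q - 15) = (q - 5)*(q - 1)*(q^2 - 8*q + 15) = (q - 5)^2*(q - 1)*(q - 3)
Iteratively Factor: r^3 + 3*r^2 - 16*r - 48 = (r + 3)*(r^2 - 16) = (r - 4)*(r + 3)*(r + 4)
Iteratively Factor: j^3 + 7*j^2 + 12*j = (j)*(j^2 + 7*j + 12) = j*(j + 3)*(j + 4)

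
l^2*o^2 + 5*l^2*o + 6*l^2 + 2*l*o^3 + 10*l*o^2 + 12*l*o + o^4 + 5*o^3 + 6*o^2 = (l + o)^2*(o + 2)*(o + 3)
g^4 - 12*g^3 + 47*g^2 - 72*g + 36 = (g - 6)*(g - 3)*(g - 2)*(g - 1)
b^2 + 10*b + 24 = (b + 4)*(b + 6)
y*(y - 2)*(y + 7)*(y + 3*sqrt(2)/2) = y^4 + 3*sqrt(2)*y^3/2 + 5*y^3 - 14*y^2 + 15*sqrt(2)*y^2/2 - 21*sqrt(2)*y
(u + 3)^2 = u^2 + 6*u + 9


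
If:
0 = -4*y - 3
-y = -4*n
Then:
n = -3/16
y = -3/4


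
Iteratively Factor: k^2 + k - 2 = (k - 1)*(k + 2)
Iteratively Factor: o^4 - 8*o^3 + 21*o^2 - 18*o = (o - 3)*(o^3 - 5*o^2 + 6*o) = o*(o - 3)*(o^2 - 5*o + 6) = o*(o - 3)*(o - 2)*(o - 3)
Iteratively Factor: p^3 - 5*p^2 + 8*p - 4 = (p - 2)*(p^2 - 3*p + 2) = (p - 2)*(p - 1)*(p - 2)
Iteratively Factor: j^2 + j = (j + 1)*(j)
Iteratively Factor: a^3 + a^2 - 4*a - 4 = (a - 2)*(a^2 + 3*a + 2) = (a - 2)*(a + 1)*(a + 2)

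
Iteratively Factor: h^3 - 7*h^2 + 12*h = (h - 4)*(h^2 - 3*h) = (h - 4)*(h - 3)*(h)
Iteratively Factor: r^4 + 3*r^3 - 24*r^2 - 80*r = (r + 4)*(r^3 - r^2 - 20*r) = (r - 5)*(r + 4)*(r^2 + 4*r) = (r - 5)*(r + 4)^2*(r)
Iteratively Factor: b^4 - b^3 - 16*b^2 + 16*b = (b - 1)*(b^3 - 16*b) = b*(b - 1)*(b^2 - 16) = b*(b - 1)*(b + 4)*(b - 4)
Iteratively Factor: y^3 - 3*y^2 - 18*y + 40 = (y - 2)*(y^2 - y - 20) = (y - 5)*(y - 2)*(y + 4)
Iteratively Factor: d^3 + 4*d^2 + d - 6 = (d - 1)*(d^2 + 5*d + 6) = (d - 1)*(d + 3)*(d + 2)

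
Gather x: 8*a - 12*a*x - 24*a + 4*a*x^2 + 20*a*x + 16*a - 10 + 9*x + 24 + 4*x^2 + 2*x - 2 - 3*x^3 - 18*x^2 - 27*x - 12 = -3*x^3 + x^2*(4*a - 14) + x*(8*a - 16)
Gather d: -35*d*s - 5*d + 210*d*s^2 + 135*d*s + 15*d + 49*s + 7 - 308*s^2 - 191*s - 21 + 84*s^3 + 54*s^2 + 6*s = d*(210*s^2 + 100*s + 10) + 84*s^3 - 254*s^2 - 136*s - 14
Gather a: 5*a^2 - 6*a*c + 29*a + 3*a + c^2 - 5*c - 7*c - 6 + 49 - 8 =5*a^2 + a*(32 - 6*c) + c^2 - 12*c + 35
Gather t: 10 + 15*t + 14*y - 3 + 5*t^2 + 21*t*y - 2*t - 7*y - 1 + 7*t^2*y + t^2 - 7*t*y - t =t^2*(7*y + 6) + t*(14*y + 12) + 7*y + 6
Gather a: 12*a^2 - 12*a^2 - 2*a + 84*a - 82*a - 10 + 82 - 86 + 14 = 0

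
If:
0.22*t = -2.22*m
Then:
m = -0.0990990990990991*t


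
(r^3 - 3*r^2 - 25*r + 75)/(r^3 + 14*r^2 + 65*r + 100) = (r^2 - 8*r + 15)/(r^2 + 9*r + 20)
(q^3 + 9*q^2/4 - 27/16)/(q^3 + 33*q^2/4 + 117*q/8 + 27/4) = (8*q^2 + 6*q - 9)/(2*(4*q^2 + 27*q + 18))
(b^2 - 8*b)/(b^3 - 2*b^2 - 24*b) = (8 - b)/(-b^2 + 2*b + 24)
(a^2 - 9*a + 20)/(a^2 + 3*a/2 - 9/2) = 2*(a^2 - 9*a + 20)/(2*a^2 + 3*a - 9)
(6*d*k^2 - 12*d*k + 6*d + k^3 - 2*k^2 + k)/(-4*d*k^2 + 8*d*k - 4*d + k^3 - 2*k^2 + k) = (-6*d - k)/(4*d - k)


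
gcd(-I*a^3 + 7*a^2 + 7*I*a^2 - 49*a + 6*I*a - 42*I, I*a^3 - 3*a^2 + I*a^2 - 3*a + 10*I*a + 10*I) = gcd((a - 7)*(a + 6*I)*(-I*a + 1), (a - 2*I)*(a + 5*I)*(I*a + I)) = 1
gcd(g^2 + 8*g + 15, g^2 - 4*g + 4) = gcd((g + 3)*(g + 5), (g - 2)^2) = 1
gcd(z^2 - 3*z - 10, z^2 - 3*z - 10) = z^2 - 3*z - 10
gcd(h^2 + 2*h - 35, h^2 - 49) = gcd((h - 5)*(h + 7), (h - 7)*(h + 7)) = h + 7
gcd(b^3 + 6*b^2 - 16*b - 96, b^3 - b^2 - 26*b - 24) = b + 4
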